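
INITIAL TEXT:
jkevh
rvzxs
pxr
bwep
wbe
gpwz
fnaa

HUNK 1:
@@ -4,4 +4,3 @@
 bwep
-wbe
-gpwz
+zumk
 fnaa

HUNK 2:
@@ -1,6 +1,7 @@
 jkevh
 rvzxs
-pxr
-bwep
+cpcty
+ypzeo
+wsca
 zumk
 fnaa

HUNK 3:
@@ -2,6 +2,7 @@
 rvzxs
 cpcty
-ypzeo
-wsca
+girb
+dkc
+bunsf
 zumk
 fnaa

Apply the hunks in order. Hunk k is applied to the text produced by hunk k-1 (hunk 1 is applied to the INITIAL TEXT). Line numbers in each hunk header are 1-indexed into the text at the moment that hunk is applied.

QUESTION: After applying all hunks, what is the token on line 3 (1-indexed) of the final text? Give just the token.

Answer: cpcty

Derivation:
Hunk 1: at line 4 remove [wbe,gpwz] add [zumk] -> 6 lines: jkevh rvzxs pxr bwep zumk fnaa
Hunk 2: at line 1 remove [pxr,bwep] add [cpcty,ypzeo,wsca] -> 7 lines: jkevh rvzxs cpcty ypzeo wsca zumk fnaa
Hunk 3: at line 2 remove [ypzeo,wsca] add [girb,dkc,bunsf] -> 8 lines: jkevh rvzxs cpcty girb dkc bunsf zumk fnaa
Final line 3: cpcty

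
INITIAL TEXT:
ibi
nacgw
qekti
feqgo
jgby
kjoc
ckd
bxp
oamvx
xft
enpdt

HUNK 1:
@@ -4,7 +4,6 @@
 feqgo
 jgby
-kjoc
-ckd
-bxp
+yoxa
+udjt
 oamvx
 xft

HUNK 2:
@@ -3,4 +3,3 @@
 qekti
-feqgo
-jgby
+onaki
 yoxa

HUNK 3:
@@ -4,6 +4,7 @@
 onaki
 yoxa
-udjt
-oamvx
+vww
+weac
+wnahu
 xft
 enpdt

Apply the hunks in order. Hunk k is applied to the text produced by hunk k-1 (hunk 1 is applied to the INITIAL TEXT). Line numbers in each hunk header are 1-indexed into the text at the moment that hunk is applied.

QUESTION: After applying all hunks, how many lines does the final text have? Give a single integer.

Hunk 1: at line 4 remove [kjoc,ckd,bxp] add [yoxa,udjt] -> 10 lines: ibi nacgw qekti feqgo jgby yoxa udjt oamvx xft enpdt
Hunk 2: at line 3 remove [feqgo,jgby] add [onaki] -> 9 lines: ibi nacgw qekti onaki yoxa udjt oamvx xft enpdt
Hunk 3: at line 4 remove [udjt,oamvx] add [vww,weac,wnahu] -> 10 lines: ibi nacgw qekti onaki yoxa vww weac wnahu xft enpdt
Final line count: 10

Answer: 10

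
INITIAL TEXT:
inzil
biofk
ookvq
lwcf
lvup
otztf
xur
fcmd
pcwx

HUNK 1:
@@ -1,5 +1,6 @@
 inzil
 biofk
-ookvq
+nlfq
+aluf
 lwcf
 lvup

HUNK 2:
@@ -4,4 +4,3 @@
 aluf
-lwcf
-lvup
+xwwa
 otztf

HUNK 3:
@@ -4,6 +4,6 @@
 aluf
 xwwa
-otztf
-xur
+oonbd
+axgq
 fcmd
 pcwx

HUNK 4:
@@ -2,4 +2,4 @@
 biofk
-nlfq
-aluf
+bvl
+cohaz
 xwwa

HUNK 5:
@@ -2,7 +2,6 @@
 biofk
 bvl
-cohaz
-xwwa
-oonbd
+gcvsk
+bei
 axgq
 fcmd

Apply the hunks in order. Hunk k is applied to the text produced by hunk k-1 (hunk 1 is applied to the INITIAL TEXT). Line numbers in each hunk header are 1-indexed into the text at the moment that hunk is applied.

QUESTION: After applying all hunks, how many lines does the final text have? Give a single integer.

Answer: 8

Derivation:
Hunk 1: at line 1 remove [ookvq] add [nlfq,aluf] -> 10 lines: inzil biofk nlfq aluf lwcf lvup otztf xur fcmd pcwx
Hunk 2: at line 4 remove [lwcf,lvup] add [xwwa] -> 9 lines: inzil biofk nlfq aluf xwwa otztf xur fcmd pcwx
Hunk 3: at line 4 remove [otztf,xur] add [oonbd,axgq] -> 9 lines: inzil biofk nlfq aluf xwwa oonbd axgq fcmd pcwx
Hunk 4: at line 2 remove [nlfq,aluf] add [bvl,cohaz] -> 9 lines: inzil biofk bvl cohaz xwwa oonbd axgq fcmd pcwx
Hunk 5: at line 2 remove [cohaz,xwwa,oonbd] add [gcvsk,bei] -> 8 lines: inzil biofk bvl gcvsk bei axgq fcmd pcwx
Final line count: 8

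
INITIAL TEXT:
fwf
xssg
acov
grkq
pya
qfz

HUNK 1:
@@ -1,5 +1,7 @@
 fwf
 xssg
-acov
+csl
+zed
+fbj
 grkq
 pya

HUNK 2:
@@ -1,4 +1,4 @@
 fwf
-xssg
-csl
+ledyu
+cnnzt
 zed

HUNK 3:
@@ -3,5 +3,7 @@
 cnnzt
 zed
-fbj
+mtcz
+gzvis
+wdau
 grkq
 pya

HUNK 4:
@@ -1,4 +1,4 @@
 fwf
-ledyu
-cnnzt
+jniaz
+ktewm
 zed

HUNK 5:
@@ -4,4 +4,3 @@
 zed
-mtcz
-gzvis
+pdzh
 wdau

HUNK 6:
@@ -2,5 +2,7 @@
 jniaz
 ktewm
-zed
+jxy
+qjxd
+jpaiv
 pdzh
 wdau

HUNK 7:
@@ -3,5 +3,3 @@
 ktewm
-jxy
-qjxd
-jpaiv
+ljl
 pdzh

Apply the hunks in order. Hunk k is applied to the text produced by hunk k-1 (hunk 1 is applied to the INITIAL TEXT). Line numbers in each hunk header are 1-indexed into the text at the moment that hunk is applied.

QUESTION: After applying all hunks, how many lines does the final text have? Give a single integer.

Hunk 1: at line 1 remove [acov] add [csl,zed,fbj] -> 8 lines: fwf xssg csl zed fbj grkq pya qfz
Hunk 2: at line 1 remove [xssg,csl] add [ledyu,cnnzt] -> 8 lines: fwf ledyu cnnzt zed fbj grkq pya qfz
Hunk 3: at line 3 remove [fbj] add [mtcz,gzvis,wdau] -> 10 lines: fwf ledyu cnnzt zed mtcz gzvis wdau grkq pya qfz
Hunk 4: at line 1 remove [ledyu,cnnzt] add [jniaz,ktewm] -> 10 lines: fwf jniaz ktewm zed mtcz gzvis wdau grkq pya qfz
Hunk 5: at line 4 remove [mtcz,gzvis] add [pdzh] -> 9 lines: fwf jniaz ktewm zed pdzh wdau grkq pya qfz
Hunk 6: at line 2 remove [zed] add [jxy,qjxd,jpaiv] -> 11 lines: fwf jniaz ktewm jxy qjxd jpaiv pdzh wdau grkq pya qfz
Hunk 7: at line 3 remove [jxy,qjxd,jpaiv] add [ljl] -> 9 lines: fwf jniaz ktewm ljl pdzh wdau grkq pya qfz
Final line count: 9

Answer: 9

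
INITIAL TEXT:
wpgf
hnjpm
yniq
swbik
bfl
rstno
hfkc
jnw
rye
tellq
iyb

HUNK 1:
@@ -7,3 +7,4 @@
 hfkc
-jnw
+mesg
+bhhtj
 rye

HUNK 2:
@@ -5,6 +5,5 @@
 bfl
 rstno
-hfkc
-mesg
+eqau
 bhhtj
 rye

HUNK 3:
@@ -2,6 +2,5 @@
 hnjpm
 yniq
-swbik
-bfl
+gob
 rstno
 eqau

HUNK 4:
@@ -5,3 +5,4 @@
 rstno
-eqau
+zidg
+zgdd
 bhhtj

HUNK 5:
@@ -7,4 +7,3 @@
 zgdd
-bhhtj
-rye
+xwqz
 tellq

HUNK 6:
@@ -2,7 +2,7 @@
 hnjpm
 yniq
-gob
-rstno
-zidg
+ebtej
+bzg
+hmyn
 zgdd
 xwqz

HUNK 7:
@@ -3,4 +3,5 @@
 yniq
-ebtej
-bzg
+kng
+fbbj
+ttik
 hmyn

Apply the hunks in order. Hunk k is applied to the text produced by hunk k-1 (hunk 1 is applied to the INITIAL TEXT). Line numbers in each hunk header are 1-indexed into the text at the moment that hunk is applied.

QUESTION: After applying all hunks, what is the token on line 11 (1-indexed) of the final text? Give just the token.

Hunk 1: at line 7 remove [jnw] add [mesg,bhhtj] -> 12 lines: wpgf hnjpm yniq swbik bfl rstno hfkc mesg bhhtj rye tellq iyb
Hunk 2: at line 5 remove [hfkc,mesg] add [eqau] -> 11 lines: wpgf hnjpm yniq swbik bfl rstno eqau bhhtj rye tellq iyb
Hunk 3: at line 2 remove [swbik,bfl] add [gob] -> 10 lines: wpgf hnjpm yniq gob rstno eqau bhhtj rye tellq iyb
Hunk 4: at line 5 remove [eqau] add [zidg,zgdd] -> 11 lines: wpgf hnjpm yniq gob rstno zidg zgdd bhhtj rye tellq iyb
Hunk 5: at line 7 remove [bhhtj,rye] add [xwqz] -> 10 lines: wpgf hnjpm yniq gob rstno zidg zgdd xwqz tellq iyb
Hunk 6: at line 2 remove [gob,rstno,zidg] add [ebtej,bzg,hmyn] -> 10 lines: wpgf hnjpm yniq ebtej bzg hmyn zgdd xwqz tellq iyb
Hunk 7: at line 3 remove [ebtej,bzg] add [kng,fbbj,ttik] -> 11 lines: wpgf hnjpm yniq kng fbbj ttik hmyn zgdd xwqz tellq iyb
Final line 11: iyb

Answer: iyb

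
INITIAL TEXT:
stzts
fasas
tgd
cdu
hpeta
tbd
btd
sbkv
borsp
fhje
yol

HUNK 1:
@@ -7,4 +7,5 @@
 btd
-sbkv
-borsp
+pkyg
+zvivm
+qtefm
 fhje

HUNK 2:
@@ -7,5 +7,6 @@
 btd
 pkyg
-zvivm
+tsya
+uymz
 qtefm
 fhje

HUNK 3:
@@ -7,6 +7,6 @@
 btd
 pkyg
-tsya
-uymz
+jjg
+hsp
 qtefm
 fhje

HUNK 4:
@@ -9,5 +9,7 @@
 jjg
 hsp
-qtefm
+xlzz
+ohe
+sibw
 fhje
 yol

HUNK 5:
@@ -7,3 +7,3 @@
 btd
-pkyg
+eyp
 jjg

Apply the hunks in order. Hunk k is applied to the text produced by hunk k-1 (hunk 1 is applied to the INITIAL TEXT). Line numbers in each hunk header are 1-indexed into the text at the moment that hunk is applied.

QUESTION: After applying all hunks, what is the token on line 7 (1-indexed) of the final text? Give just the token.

Answer: btd

Derivation:
Hunk 1: at line 7 remove [sbkv,borsp] add [pkyg,zvivm,qtefm] -> 12 lines: stzts fasas tgd cdu hpeta tbd btd pkyg zvivm qtefm fhje yol
Hunk 2: at line 7 remove [zvivm] add [tsya,uymz] -> 13 lines: stzts fasas tgd cdu hpeta tbd btd pkyg tsya uymz qtefm fhje yol
Hunk 3: at line 7 remove [tsya,uymz] add [jjg,hsp] -> 13 lines: stzts fasas tgd cdu hpeta tbd btd pkyg jjg hsp qtefm fhje yol
Hunk 4: at line 9 remove [qtefm] add [xlzz,ohe,sibw] -> 15 lines: stzts fasas tgd cdu hpeta tbd btd pkyg jjg hsp xlzz ohe sibw fhje yol
Hunk 5: at line 7 remove [pkyg] add [eyp] -> 15 lines: stzts fasas tgd cdu hpeta tbd btd eyp jjg hsp xlzz ohe sibw fhje yol
Final line 7: btd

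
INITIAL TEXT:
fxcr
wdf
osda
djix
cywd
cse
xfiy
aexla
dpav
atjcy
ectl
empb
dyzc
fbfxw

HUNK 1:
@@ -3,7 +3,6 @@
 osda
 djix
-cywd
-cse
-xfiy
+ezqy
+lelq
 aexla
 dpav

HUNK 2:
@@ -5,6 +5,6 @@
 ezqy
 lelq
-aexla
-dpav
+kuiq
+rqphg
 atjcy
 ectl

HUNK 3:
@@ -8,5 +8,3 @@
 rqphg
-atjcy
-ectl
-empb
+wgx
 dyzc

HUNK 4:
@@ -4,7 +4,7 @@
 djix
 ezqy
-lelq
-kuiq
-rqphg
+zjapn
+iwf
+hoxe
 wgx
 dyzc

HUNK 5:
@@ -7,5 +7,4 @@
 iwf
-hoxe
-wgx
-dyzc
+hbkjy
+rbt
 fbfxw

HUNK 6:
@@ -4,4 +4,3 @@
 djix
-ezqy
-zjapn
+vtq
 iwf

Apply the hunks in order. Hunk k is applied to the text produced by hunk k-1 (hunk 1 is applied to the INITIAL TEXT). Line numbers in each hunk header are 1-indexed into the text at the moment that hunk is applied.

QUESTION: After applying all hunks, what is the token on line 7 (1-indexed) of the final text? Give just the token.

Answer: hbkjy

Derivation:
Hunk 1: at line 3 remove [cywd,cse,xfiy] add [ezqy,lelq] -> 13 lines: fxcr wdf osda djix ezqy lelq aexla dpav atjcy ectl empb dyzc fbfxw
Hunk 2: at line 5 remove [aexla,dpav] add [kuiq,rqphg] -> 13 lines: fxcr wdf osda djix ezqy lelq kuiq rqphg atjcy ectl empb dyzc fbfxw
Hunk 3: at line 8 remove [atjcy,ectl,empb] add [wgx] -> 11 lines: fxcr wdf osda djix ezqy lelq kuiq rqphg wgx dyzc fbfxw
Hunk 4: at line 4 remove [lelq,kuiq,rqphg] add [zjapn,iwf,hoxe] -> 11 lines: fxcr wdf osda djix ezqy zjapn iwf hoxe wgx dyzc fbfxw
Hunk 5: at line 7 remove [hoxe,wgx,dyzc] add [hbkjy,rbt] -> 10 lines: fxcr wdf osda djix ezqy zjapn iwf hbkjy rbt fbfxw
Hunk 6: at line 4 remove [ezqy,zjapn] add [vtq] -> 9 lines: fxcr wdf osda djix vtq iwf hbkjy rbt fbfxw
Final line 7: hbkjy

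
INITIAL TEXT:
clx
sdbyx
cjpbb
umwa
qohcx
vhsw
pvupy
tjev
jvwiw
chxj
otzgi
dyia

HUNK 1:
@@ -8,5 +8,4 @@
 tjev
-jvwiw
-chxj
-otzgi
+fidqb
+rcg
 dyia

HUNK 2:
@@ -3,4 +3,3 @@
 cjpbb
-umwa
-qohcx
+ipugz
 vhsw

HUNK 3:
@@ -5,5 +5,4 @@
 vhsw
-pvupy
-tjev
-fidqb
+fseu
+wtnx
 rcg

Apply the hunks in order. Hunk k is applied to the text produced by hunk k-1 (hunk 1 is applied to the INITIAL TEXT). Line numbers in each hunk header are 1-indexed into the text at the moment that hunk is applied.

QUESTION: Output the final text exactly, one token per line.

Answer: clx
sdbyx
cjpbb
ipugz
vhsw
fseu
wtnx
rcg
dyia

Derivation:
Hunk 1: at line 8 remove [jvwiw,chxj,otzgi] add [fidqb,rcg] -> 11 lines: clx sdbyx cjpbb umwa qohcx vhsw pvupy tjev fidqb rcg dyia
Hunk 2: at line 3 remove [umwa,qohcx] add [ipugz] -> 10 lines: clx sdbyx cjpbb ipugz vhsw pvupy tjev fidqb rcg dyia
Hunk 3: at line 5 remove [pvupy,tjev,fidqb] add [fseu,wtnx] -> 9 lines: clx sdbyx cjpbb ipugz vhsw fseu wtnx rcg dyia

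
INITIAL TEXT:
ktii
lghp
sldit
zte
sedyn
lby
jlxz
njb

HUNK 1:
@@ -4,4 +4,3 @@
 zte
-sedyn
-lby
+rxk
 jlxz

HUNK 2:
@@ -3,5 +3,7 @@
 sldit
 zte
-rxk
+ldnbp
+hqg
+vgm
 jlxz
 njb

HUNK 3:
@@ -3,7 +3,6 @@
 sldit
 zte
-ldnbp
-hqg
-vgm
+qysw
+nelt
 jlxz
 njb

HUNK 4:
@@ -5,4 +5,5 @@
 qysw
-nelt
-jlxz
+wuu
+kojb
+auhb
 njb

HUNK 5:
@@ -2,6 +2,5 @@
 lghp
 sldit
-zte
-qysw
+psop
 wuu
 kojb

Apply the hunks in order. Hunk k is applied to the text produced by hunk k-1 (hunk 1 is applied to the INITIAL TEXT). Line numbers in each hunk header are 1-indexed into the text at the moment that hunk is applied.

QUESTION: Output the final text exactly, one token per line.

Answer: ktii
lghp
sldit
psop
wuu
kojb
auhb
njb

Derivation:
Hunk 1: at line 4 remove [sedyn,lby] add [rxk] -> 7 lines: ktii lghp sldit zte rxk jlxz njb
Hunk 2: at line 3 remove [rxk] add [ldnbp,hqg,vgm] -> 9 lines: ktii lghp sldit zte ldnbp hqg vgm jlxz njb
Hunk 3: at line 3 remove [ldnbp,hqg,vgm] add [qysw,nelt] -> 8 lines: ktii lghp sldit zte qysw nelt jlxz njb
Hunk 4: at line 5 remove [nelt,jlxz] add [wuu,kojb,auhb] -> 9 lines: ktii lghp sldit zte qysw wuu kojb auhb njb
Hunk 5: at line 2 remove [zte,qysw] add [psop] -> 8 lines: ktii lghp sldit psop wuu kojb auhb njb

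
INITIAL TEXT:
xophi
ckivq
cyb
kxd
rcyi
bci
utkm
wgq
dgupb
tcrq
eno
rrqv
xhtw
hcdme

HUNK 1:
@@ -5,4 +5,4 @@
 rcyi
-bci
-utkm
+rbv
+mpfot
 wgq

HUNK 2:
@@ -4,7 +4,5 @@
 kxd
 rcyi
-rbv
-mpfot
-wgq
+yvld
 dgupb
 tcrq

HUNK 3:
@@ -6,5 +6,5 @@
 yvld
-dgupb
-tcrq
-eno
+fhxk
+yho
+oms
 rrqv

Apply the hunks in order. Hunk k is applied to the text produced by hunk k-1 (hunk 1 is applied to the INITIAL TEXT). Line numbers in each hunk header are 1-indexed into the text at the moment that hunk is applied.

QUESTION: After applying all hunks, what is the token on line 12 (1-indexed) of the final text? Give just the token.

Hunk 1: at line 5 remove [bci,utkm] add [rbv,mpfot] -> 14 lines: xophi ckivq cyb kxd rcyi rbv mpfot wgq dgupb tcrq eno rrqv xhtw hcdme
Hunk 2: at line 4 remove [rbv,mpfot,wgq] add [yvld] -> 12 lines: xophi ckivq cyb kxd rcyi yvld dgupb tcrq eno rrqv xhtw hcdme
Hunk 3: at line 6 remove [dgupb,tcrq,eno] add [fhxk,yho,oms] -> 12 lines: xophi ckivq cyb kxd rcyi yvld fhxk yho oms rrqv xhtw hcdme
Final line 12: hcdme

Answer: hcdme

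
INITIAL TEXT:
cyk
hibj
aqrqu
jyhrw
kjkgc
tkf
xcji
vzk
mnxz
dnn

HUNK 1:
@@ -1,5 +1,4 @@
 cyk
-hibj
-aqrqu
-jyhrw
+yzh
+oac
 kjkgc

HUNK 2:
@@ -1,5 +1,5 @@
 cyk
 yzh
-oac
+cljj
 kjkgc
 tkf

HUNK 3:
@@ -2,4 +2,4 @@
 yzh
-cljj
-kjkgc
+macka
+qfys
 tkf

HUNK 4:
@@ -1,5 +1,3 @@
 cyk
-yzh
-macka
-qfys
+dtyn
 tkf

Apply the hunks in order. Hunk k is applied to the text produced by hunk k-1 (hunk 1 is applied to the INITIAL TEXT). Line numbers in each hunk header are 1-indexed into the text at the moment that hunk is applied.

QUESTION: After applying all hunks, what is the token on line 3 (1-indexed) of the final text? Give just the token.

Answer: tkf

Derivation:
Hunk 1: at line 1 remove [hibj,aqrqu,jyhrw] add [yzh,oac] -> 9 lines: cyk yzh oac kjkgc tkf xcji vzk mnxz dnn
Hunk 2: at line 1 remove [oac] add [cljj] -> 9 lines: cyk yzh cljj kjkgc tkf xcji vzk mnxz dnn
Hunk 3: at line 2 remove [cljj,kjkgc] add [macka,qfys] -> 9 lines: cyk yzh macka qfys tkf xcji vzk mnxz dnn
Hunk 4: at line 1 remove [yzh,macka,qfys] add [dtyn] -> 7 lines: cyk dtyn tkf xcji vzk mnxz dnn
Final line 3: tkf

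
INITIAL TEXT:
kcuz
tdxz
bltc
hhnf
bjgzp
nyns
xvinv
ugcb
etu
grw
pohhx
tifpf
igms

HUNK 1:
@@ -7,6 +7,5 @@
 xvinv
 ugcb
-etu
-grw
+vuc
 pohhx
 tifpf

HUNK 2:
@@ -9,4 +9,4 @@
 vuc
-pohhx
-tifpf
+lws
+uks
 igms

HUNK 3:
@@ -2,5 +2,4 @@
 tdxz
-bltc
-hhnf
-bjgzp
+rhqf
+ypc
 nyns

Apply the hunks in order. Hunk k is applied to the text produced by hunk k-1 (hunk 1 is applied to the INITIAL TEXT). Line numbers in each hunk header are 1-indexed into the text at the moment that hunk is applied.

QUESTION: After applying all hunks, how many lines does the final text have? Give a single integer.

Answer: 11

Derivation:
Hunk 1: at line 7 remove [etu,grw] add [vuc] -> 12 lines: kcuz tdxz bltc hhnf bjgzp nyns xvinv ugcb vuc pohhx tifpf igms
Hunk 2: at line 9 remove [pohhx,tifpf] add [lws,uks] -> 12 lines: kcuz tdxz bltc hhnf bjgzp nyns xvinv ugcb vuc lws uks igms
Hunk 3: at line 2 remove [bltc,hhnf,bjgzp] add [rhqf,ypc] -> 11 lines: kcuz tdxz rhqf ypc nyns xvinv ugcb vuc lws uks igms
Final line count: 11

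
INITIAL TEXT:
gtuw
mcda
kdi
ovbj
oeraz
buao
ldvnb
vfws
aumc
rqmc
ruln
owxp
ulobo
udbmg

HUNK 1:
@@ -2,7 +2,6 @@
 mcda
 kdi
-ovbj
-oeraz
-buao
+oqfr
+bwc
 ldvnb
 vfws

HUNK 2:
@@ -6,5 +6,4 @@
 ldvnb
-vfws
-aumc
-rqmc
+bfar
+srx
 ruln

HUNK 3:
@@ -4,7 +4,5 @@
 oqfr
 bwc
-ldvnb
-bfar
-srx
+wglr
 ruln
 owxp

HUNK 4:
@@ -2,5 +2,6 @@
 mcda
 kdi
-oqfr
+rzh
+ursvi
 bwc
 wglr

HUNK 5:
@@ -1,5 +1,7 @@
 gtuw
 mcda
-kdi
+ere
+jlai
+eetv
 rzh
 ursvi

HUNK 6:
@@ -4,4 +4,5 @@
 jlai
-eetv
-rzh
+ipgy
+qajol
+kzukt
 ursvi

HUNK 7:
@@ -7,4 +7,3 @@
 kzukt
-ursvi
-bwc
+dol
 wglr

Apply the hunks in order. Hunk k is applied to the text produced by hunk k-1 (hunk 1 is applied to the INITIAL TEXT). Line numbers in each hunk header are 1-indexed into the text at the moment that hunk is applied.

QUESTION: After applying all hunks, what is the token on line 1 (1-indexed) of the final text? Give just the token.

Hunk 1: at line 2 remove [ovbj,oeraz,buao] add [oqfr,bwc] -> 13 lines: gtuw mcda kdi oqfr bwc ldvnb vfws aumc rqmc ruln owxp ulobo udbmg
Hunk 2: at line 6 remove [vfws,aumc,rqmc] add [bfar,srx] -> 12 lines: gtuw mcda kdi oqfr bwc ldvnb bfar srx ruln owxp ulobo udbmg
Hunk 3: at line 4 remove [ldvnb,bfar,srx] add [wglr] -> 10 lines: gtuw mcda kdi oqfr bwc wglr ruln owxp ulobo udbmg
Hunk 4: at line 2 remove [oqfr] add [rzh,ursvi] -> 11 lines: gtuw mcda kdi rzh ursvi bwc wglr ruln owxp ulobo udbmg
Hunk 5: at line 1 remove [kdi] add [ere,jlai,eetv] -> 13 lines: gtuw mcda ere jlai eetv rzh ursvi bwc wglr ruln owxp ulobo udbmg
Hunk 6: at line 4 remove [eetv,rzh] add [ipgy,qajol,kzukt] -> 14 lines: gtuw mcda ere jlai ipgy qajol kzukt ursvi bwc wglr ruln owxp ulobo udbmg
Hunk 7: at line 7 remove [ursvi,bwc] add [dol] -> 13 lines: gtuw mcda ere jlai ipgy qajol kzukt dol wglr ruln owxp ulobo udbmg
Final line 1: gtuw

Answer: gtuw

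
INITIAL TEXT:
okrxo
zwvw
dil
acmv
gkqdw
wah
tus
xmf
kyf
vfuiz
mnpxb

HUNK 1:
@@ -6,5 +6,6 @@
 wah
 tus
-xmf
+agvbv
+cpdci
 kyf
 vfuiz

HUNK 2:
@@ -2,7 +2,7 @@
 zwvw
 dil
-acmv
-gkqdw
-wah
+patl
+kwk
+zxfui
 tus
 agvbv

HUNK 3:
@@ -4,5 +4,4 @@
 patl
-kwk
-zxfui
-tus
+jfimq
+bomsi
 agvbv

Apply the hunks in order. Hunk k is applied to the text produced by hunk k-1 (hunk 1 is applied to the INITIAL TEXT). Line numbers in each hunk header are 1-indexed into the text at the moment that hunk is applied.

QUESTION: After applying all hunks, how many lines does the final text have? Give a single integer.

Hunk 1: at line 6 remove [xmf] add [agvbv,cpdci] -> 12 lines: okrxo zwvw dil acmv gkqdw wah tus agvbv cpdci kyf vfuiz mnpxb
Hunk 2: at line 2 remove [acmv,gkqdw,wah] add [patl,kwk,zxfui] -> 12 lines: okrxo zwvw dil patl kwk zxfui tus agvbv cpdci kyf vfuiz mnpxb
Hunk 3: at line 4 remove [kwk,zxfui,tus] add [jfimq,bomsi] -> 11 lines: okrxo zwvw dil patl jfimq bomsi agvbv cpdci kyf vfuiz mnpxb
Final line count: 11

Answer: 11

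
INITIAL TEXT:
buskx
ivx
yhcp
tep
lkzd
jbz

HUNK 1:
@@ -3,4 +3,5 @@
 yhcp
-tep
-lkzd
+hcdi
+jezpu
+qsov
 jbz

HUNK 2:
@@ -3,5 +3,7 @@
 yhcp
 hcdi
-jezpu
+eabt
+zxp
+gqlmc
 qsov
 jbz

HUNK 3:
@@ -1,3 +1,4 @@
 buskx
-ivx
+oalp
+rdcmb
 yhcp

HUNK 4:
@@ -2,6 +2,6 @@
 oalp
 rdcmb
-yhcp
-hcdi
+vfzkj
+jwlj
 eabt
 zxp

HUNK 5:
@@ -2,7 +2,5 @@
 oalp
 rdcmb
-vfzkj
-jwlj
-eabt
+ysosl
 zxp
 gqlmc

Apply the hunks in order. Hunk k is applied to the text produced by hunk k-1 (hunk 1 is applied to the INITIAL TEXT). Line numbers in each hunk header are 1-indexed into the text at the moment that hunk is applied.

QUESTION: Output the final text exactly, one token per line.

Hunk 1: at line 3 remove [tep,lkzd] add [hcdi,jezpu,qsov] -> 7 lines: buskx ivx yhcp hcdi jezpu qsov jbz
Hunk 2: at line 3 remove [jezpu] add [eabt,zxp,gqlmc] -> 9 lines: buskx ivx yhcp hcdi eabt zxp gqlmc qsov jbz
Hunk 3: at line 1 remove [ivx] add [oalp,rdcmb] -> 10 lines: buskx oalp rdcmb yhcp hcdi eabt zxp gqlmc qsov jbz
Hunk 4: at line 2 remove [yhcp,hcdi] add [vfzkj,jwlj] -> 10 lines: buskx oalp rdcmb vfzkj jwlj eabt zxp gqlmc qsov jbz
Hunk 5: at line 2 remove [vfzkj,jwlj,eabt] add [ysosl] -> 8 lines: buskx oalp rdcmb ysosl zxp gqlmc qsov jbz

Answer: buskx
oalp
rdcmb
ysosl
zxp
gqlmc
qsov
jbz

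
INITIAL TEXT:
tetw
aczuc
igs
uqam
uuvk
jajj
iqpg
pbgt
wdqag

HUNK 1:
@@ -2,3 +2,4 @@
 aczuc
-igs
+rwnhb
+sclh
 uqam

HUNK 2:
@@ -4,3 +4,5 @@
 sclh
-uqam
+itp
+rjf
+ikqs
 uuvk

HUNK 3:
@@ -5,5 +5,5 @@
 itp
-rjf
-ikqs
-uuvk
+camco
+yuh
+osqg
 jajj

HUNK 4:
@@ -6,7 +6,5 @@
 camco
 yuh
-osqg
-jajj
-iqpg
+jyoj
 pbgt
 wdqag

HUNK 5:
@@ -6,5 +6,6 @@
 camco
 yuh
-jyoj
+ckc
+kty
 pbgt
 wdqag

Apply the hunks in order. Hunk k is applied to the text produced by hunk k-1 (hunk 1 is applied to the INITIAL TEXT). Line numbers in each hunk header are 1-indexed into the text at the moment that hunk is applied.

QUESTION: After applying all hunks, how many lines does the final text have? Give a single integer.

Answer: 11

Derivation:
Hunk 1: at line 2 remove [igs] add [rwnhb,sclh] -> 10 lines: tetw aczuc rwnhb sclh uqam uuvk jajj iqpg pbgt wdqag
Hunk 2: at line 4 remove [uqam] add [itp,rjf,ikqs] -> 12 lines: tetw aczuc rwnhb sclh itp rjf ikqs uuvk jajj iqpg pbgt wdqag
Hunk 3: at line 5 remove [rjf,ikqs,uuvk] add [camco,yuh,osqg] -> 12 lines: tetw aczuc rwnhb sclh itp camco yuh osqg jajj iqpg pbgt wdqag
Hunk 4: at line 6 remove [osqg,jajj,iqpg] add [jyoj] -> 10 lines: tetw aczuc rwnhb sclh itp camco yuh jyoj pbgt wdqag
Hunk 5: at line 6 remove [jyoj] add [ckc,kty] -> 11 lines: tetw aczuc rwnhb sclh itp camco yuh ckc kty pbgt wdqag
Final line count: 11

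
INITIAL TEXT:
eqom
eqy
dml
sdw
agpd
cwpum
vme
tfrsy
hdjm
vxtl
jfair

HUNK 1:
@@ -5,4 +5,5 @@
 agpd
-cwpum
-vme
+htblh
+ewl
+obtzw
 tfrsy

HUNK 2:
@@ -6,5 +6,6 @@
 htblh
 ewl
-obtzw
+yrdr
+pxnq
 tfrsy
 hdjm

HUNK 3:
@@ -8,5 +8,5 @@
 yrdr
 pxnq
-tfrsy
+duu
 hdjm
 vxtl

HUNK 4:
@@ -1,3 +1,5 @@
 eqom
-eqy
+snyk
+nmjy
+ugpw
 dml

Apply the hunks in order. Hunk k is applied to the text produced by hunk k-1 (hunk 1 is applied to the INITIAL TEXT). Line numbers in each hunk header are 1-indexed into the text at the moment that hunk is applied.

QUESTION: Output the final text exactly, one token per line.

Hunk 1: at line 5 remove [cwpum,vme] add [htblh,ewl,obtzw] -> 12 lines: eqom eqy dml sdw agpd htblh ewl obtzw tfrsy hdjm vxtl jfair
Hunk 2: at line 6 remove [obtzw] add [yrdr,pxnq] -> 13 lines: eqom eqy dml sdw agpd htblh ewl yrdr pxnq tfrsy hdjm vxtl jfair
Hunk 3: at line 8 remove [tfrsy] add [duu] -> 13 lines: eqom eqy dml sdw agpd htblh ewl yrdr pxnq duu hdjm vxtl jfair
Hunk 4: at line 1 remove [eqy] add [snyk,nmjy,ugpw] -> 15 lines: eqom snyk nmjy ugpw dml sdw agpd htblh ewl yrdr pxnq duu hdjm vxtl jfair

Answer: eqom
snyk
nmjy
ugpw
dml
sdw
agpd
htblh
ewl
yrdr
pxnq
duu
hdjm
vxtl
jfair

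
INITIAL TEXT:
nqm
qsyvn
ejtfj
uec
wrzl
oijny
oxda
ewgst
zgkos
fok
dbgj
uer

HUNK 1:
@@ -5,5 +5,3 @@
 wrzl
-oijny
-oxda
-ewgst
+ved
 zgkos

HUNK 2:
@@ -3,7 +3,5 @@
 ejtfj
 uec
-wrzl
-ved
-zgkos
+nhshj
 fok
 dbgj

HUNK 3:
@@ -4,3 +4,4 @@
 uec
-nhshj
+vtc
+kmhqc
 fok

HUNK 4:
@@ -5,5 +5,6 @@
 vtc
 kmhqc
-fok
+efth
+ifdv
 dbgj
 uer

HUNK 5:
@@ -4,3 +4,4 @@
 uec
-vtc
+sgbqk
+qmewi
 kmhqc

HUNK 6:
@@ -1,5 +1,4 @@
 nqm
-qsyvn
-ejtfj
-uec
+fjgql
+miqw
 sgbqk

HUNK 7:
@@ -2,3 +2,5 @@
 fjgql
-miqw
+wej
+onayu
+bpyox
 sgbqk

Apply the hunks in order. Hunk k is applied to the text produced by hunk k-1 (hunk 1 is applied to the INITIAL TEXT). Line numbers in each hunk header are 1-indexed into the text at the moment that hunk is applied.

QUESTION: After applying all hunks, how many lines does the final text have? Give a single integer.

Hunk 1: at line 5 remove [oijny,oxda,ewgst] add [ved] -> 10 lines: nqm qsyvn ejtfj uec wrzl ved zgkos fok dbgj uer
Hunk 2: at line 3 remove [wrzl,ved,zgkos] add [nhshj] -> 8 lines: nqm qsyvn ejtfj uec nhshj fok dbgj uer
Hunk 3: at line 4 remove [nhshj] add [vtc,kmhqc] -> 9 lines: nqm qsyvn ejtfj uec vtc kmhqc fok dbgj uer
Hunk 4: at line 5 remove [fok] add [efth,ifdv] -> 10 lines: nqm qsyvn ejtfj uec vtc kmhqc efth ifdv dbgj uer
Hunk 5: at line 4 remove [vtc] add [sgbqk,qmewi] -> 11 lines: nqm qsyvn ejtfj uec sgbqk qmewi kmhqc efth ifdv dbgj uer
Hunk 6: at line 1 remove [qsyvn,ejtfj,uec] add [fjgql,miqw] -> 10 lines: nqm fjgql miqw sgbqk qmewi kmhqc efth ifdv dbgj uer
Hunk 7: at line 2 remove [miqw] add [wej,onayu,bpyox] -> 12 lines: nqm fjgql wej onayu bpyox sgbqk qmewi kmhqc efth ifdv dbgj uer
Final line count: 12

Answer: 12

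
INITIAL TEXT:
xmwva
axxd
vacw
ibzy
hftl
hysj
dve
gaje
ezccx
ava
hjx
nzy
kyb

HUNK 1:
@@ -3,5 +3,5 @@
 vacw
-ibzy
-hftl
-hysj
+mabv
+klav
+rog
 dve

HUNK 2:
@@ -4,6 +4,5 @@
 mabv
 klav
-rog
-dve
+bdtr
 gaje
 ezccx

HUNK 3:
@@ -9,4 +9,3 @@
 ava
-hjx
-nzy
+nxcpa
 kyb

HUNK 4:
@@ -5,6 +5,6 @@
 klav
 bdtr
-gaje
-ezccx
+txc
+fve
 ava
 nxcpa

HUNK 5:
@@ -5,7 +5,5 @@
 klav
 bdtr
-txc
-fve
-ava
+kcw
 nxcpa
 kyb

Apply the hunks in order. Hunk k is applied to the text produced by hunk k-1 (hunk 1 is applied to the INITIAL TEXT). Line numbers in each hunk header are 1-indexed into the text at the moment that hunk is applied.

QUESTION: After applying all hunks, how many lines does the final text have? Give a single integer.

Hunk 1: at line 3 remove [ibzy,hftl,hysj] add [mabv,klav,rog] -> 13 lines: xmwva axxd vacw mabv klav rog dve gaje ezccx ava hjx nzy kyb
Hunk 2: at line 4 remove [rog,dve] add [bdtr] -> 12 lines: xmwva axxd vacw mabv klav bdtr gaje ezccx ava hjx nzy kyb
Hunk 3: at line 9 remove [hjx,nzy] add [nxcpa] -> 11 lines: xmwva axxd vacw mabv klav bdtr gaje ezccx ava nxcpa kyb
Hunk 4: at line 5 remove [gaje,ezccx] add [txc,fve] -> 11 lines: xmwva axxd vacw mabv klav bdtr txc fve ava nxcpa kyb
Hunk 5: at line 5 remove [txc,fve,ava] add [kcw] -> 9 lines: xmwva axxd vacw mabv klav bdtr kcw nxcpa kyb
Final line count: 9

Answer: 9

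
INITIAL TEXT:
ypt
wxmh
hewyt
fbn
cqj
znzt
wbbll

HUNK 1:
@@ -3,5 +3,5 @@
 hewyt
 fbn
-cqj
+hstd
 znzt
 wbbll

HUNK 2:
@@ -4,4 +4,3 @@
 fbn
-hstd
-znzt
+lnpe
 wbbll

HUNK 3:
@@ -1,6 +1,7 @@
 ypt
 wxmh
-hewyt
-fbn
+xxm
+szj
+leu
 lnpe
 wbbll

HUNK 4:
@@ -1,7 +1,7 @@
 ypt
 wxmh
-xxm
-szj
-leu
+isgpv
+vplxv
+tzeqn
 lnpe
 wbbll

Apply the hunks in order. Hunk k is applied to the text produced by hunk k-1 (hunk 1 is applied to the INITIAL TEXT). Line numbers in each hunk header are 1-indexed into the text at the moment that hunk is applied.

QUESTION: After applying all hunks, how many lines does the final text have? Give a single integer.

Answer: 7

Derivation:
Hunk 1: at line 3 remove [cqj] add [hstd] -> 7 lines: ypt wxmh hewyt fbn hstd znzt wbbll
Hunk 2: at line 4 remove [hstd,znzt] add [lnpe] -> 6 lines: ypt wxmh hewyt fbn lnpe wbbll
Hunk 3: at line 1 remove [hewyt,fbn] add [xxm,szj,leu] -> 7 lines: ypt wxmh xxm szj leu lnpe wbbll
Hunk 4: at line 1 remove [xxm,szj,leu] add [isgpv,vplxv,tzeqn] -> 7 lines: ypt wxmh isgpv vplxv tzeqn lnpe wbbll
Final line count: 7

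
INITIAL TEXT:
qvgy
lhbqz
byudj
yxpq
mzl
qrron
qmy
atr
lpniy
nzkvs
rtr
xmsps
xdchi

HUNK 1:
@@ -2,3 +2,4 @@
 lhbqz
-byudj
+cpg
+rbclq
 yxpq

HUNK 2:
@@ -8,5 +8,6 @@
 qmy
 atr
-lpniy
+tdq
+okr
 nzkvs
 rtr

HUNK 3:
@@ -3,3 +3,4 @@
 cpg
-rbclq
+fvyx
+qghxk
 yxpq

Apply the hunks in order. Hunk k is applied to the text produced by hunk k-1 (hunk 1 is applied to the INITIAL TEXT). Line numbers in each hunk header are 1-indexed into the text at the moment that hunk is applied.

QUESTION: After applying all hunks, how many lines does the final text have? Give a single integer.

Answer: 16

Derivation:
Hunk 1: at line 2 remove [byudj] add [cpg,rbclq] -> 14 lines: qvgy lhbqz cpg rbclq yxpq mzl qrron qmy atr lpniy nzkvs rtr xmsps xdchi
Hunk 2: at line 8 remove [lpniy] add [tdq,okr] -> 15 lines: qvgy lhbqz cpg rbclq yxpq mzl qrron qmy atr tdq okr nzkvs rtr xmsps xdchi
Hunk 3: at line 3 remove [rbclq] add [fvyx,qghxk] -> 16 lines: qvgy lhbqz cpg fvyx qghxk yxpq mzl qrron qmy atr tdq okr nzkvs rtr xmsps xdchi
Final line count: 16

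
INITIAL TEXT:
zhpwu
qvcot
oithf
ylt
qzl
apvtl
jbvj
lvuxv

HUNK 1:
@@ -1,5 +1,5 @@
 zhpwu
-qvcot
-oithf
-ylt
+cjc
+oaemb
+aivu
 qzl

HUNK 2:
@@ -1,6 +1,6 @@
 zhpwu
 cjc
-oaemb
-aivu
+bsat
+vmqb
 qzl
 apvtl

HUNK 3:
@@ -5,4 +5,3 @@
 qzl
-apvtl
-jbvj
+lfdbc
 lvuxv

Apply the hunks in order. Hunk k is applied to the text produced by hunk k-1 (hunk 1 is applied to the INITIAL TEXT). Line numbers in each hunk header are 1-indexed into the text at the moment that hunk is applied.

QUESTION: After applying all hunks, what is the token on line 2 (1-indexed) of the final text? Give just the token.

Answer: cjc

Derivation:
Hunk 1: at line 1 remove [qvcot,oithf,ylt] add [cjc,oaemb,aivu] -> 8 lines: zhpwu cjc oaemb aivu qzl apvtl jbvj lvuxv
Hunk 2: at line 1 remove [oaemb,aivu] add [bsat,vmqb] -> 8 lines: zhpwu cjc bsat vmqb qzl apvtl jbvj lvuxv
Hunk 3: at line 5 remove [apvtl,jbvj] add [lfdbc] -> 7 lines: zhpwu cjc bsat vmqb qzl lfdbc lvuxv
Final line 2: cjc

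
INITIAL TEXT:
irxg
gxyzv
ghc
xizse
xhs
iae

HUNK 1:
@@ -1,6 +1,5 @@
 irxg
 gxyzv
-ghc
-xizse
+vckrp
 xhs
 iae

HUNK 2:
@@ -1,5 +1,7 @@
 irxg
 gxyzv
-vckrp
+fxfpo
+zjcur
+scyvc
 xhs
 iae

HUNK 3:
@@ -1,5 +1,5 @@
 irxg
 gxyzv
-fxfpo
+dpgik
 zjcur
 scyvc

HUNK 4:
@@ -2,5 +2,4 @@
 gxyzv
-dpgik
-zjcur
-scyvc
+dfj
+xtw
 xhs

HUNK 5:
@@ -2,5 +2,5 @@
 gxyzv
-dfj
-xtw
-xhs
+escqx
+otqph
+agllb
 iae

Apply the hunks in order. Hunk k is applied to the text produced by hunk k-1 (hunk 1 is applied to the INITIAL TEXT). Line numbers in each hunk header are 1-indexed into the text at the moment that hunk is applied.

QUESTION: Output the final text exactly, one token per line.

Answer: irxg
gxyzv
escqx
otqph
agllb
iae

Derivation:
Hunk 1: at line 1 remove [ghc,xizse] add [vckrp] -> 5 lines: irxg gxyzv vckrp xhs iae
Hunk 2: at line 1 remove [vckrp] add [fxfpo,zjcur,scyvc] -> 7 lines: irxg gxyzv fxfpo zjcur scyvc xhs iae
Hunk 3: at line 1 remove [fxfpo] add [dpgik] -> 7 lines: irxg gxyzv dpgik zjcur scyvc xhs iae
Hunk 4: at line 2 remove [dpgik,zjcur,scyvc] add [dfj,xtw] -> 6 lines: irxg gxyzv dfj xtw xhs iae
Hunk 5: at line 2 remove [dfj,xtw,xhs] add [escqx,otqph,agllb] -> 6 lines: irxg gxyzv escqx otqph agllb iae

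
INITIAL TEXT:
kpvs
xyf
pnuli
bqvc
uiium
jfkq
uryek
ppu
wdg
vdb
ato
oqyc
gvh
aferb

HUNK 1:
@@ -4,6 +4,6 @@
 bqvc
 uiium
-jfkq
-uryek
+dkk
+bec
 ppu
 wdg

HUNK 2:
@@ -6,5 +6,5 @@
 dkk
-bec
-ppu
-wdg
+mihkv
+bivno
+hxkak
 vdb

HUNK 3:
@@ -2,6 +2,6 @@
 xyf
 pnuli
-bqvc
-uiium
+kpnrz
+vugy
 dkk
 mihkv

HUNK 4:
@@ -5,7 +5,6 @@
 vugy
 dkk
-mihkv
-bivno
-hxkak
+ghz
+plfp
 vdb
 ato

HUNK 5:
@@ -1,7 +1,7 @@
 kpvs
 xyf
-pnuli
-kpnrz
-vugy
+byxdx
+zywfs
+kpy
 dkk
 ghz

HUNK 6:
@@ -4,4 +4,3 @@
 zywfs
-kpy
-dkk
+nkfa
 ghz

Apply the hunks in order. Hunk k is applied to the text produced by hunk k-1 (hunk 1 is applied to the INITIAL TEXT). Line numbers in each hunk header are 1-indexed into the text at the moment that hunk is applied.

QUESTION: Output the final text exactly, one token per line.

Answer: kpvs
xyf
byxdx
zywfs
nkfa
ghz
plfp
vdb
ato
oqyc
gvh
aferb

Derivation:
Hunk 1: at line 4 remove [jfkq,uryek] add [dkk,bec] -> 14 lines: kpvs xyf pnuli bqvc uiium dkk bec ppu wdg vdb ato oqyc gvh aferb
Hunk 2: at line 6 remove [bec,ppu,wdg] add [mihkv,bivno,hxkak] -> 14 lines: kpvs xyf pnuli bqvc uiium dkk mihkv bivno hxkak vdb ato oqyc gvh aferb
Hunk 3: at line 2 remove [bqvc,uiium] add [kpnrz,vugy] -> 14 lines: kpvs xyf pnuli kpnrz vugy dkk mihkv bivno hxkak vdb ato oqyc gvh aferb
Hunk 4: at line 5 remove [mihkv,bivno,hxkak] add [ghz,plfp] -> 13 lines: kpvs xyf pnuli kpnrz vugy dkk ghz plfp vdb ato oqyc gvh aferb
Hunk 5: at line 1 remove [pnuli,kpnrz,vugy] add [byxdx,zywfs,kpy] -> 13 lines: kpvs xyf byxdx zywfs kpy dkk ghz plfp vdb ato oqyc gvh aferb
Hunk 6: at line 4 remove [kpy,dkk] add [nkfa] -> 12 lines: kpvs xyf byxdx zywfs nkfa ghz plfp vdb ato oqyc gvh aferb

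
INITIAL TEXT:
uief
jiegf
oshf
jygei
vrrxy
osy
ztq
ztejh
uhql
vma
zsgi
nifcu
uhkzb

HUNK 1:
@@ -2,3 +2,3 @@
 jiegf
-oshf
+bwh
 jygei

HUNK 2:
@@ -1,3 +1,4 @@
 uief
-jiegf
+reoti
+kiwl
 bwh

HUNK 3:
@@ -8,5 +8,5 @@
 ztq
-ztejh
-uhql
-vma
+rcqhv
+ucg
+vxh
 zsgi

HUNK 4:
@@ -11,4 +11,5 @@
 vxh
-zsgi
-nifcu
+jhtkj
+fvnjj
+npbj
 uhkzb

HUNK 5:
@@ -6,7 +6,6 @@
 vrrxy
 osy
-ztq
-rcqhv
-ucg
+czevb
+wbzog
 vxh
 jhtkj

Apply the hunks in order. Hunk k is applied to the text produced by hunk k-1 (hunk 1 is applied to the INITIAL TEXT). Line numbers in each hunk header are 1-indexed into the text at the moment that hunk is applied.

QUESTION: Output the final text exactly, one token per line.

Answer: uief
reoti
kiwl
bwh
jygei
vrrxy
osy
czevb
wbzog
vxh
jhtkj
fvnjj
npbj
uhkzb

Derivation:
Hunk 1: at line 2 remove [oshf] add [bwh] -> 13 lines: uief jiegf bwh jygei vrrxy osy ztq ztejh uhql vma zsgi nifcu uhkzb
Hunk 2: at line 1 remove [jiegf] add [reoti,kiwl] -> 14 lines: uief reoti kiwl bwh jygei vrrxy osy ztq ztejh uhql vma zsgi nifcu uhkzb
Hunk 3: at line 8 remove [ztejh,uhql,vma] add [rcqhv,ucg,vxh] -> 14 lines: uief reoti kiwl bwh jygei vrrxy osy ztq rcqhv ucg vxh zsgi nifcu uhkzb
Hunk 4: at line 11 remove [zsgi,nifcu] add [jhtkj,fvnjj,npbj] -> 15 lines: uief reoti kiwl bwh jygei vrrxy osy ztq rcqhv ucg vxh jhtkj fvnjj npbj uhkzb
Hunk 5: at line 6 remove [ztq,rcqhv,ucg] add [czevb,wbzog] -> 14 lines: uief reoti kiwl bwh jygei vrrxy osy czevb wbzog vxh jhtkj fvnjj npbj uhkzb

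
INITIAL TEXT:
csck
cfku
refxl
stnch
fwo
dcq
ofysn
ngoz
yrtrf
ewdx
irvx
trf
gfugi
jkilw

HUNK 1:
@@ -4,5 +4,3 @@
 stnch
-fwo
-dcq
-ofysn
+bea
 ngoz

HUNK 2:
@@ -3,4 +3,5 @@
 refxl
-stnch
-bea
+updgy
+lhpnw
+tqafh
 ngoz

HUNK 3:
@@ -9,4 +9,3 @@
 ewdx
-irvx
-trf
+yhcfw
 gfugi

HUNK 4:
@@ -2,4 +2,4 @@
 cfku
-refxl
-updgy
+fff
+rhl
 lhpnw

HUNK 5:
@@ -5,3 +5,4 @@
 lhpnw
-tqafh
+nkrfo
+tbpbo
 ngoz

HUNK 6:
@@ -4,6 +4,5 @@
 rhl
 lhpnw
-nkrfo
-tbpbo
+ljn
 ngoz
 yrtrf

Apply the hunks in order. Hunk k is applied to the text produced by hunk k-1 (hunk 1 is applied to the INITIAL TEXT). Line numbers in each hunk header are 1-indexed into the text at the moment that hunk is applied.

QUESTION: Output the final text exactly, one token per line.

Answer: csck
cfku
fff
rhl
lhpnw
ljn
ngoz
yrtrf
ewdx
yhcfw
gfugi
jkilw

Derivation:
Hunk 1: at line 4 remove [fwo,dcq,ofysn] add [bea] -> 12 lines: csck cfku refxl stnch bea ngoz yrtrf ewdx irvx trf gfugi jkilw
Hunk 2: at line 3 remove [stnch,bea] add [updgy,lhpnw,tqafh] -> 13 lines: csck cfku refxl updgy lhpnw tqafh ngoz yrtrf ewdx irvx trf gfugi jkilw
Hunk 3: at line 9 remove [irvx,trf] add [yhcfw] -> 12 lines: csck cfku refxl updgy lhpnw tqafh ngoz yrtrf ewdx yhcfw gfugi jkilw
Hunk 4: at line 2 remove [refxl,updgy] add [fff,rhl] -> 12 lines: csck cfku fff rhl lhpnw tqafh ngoz yrtrf ewdx yhcfw gfugi jkilw
Hunk 5: at line 5 remove [tqafh] add [nkrfo,tbpbo] -> 13 lines: csck cfku fff rhl lhpnw nkrfo tbpbo ngoz yrtrf ewdx yhcfw gfugi jkilw
Hunk 6: at line 4 remove [nkrfo,tbpbo] add [ljn] -> 12 lines: csck cfku fff rhl lhpnw ljn ngoz yrtrf ewdx yhcfw gfugi jkilw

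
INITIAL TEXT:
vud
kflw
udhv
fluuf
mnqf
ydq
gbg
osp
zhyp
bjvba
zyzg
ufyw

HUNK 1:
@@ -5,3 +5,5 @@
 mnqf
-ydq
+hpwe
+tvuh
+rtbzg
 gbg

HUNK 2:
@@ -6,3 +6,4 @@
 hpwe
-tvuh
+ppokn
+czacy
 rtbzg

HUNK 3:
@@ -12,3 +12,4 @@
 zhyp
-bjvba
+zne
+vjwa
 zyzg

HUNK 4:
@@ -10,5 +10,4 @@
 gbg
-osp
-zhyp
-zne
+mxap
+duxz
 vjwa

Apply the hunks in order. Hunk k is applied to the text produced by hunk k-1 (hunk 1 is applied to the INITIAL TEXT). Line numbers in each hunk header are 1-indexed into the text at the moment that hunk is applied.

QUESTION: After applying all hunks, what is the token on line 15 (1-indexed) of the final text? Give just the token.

Hunk 1: at line 5 remove [ydq] add [hpwe,tvuh,rtbzg] -> 14 lines: vud kflw udhv fluuf mnqf hpwe tvuh rtbzg gbg osp zhyp bjvba zyzg ufyw
Hunk 2: at line 6 remove [tvuh] add [ppokn,czacy] -> 15 lines: vud kflw udhv fluuf mnqf hpwe ppokn czacy rtbzg gbg osp zhyp bjvba zyzg ufyw
Hunk 3: at line 12 remove [bjvba] add [zne,vjwa] -> 16 lines: vud kflw udhv fluuf mnqf hpwe ppokn czacy rtbzg gbg osp zhyp zne vjwa zyzg ufyw
Hunk 4: at line 10 remove [osp,zhyp,zne] add [mxap,duxz] -> 15 lines: vud kflw udhv fluuf mnqf hpwe ppokn czacy rtbzg gbg mxap duxz vjwa zyzg ufyw
Final line 15: ufyw

Answer: ufyw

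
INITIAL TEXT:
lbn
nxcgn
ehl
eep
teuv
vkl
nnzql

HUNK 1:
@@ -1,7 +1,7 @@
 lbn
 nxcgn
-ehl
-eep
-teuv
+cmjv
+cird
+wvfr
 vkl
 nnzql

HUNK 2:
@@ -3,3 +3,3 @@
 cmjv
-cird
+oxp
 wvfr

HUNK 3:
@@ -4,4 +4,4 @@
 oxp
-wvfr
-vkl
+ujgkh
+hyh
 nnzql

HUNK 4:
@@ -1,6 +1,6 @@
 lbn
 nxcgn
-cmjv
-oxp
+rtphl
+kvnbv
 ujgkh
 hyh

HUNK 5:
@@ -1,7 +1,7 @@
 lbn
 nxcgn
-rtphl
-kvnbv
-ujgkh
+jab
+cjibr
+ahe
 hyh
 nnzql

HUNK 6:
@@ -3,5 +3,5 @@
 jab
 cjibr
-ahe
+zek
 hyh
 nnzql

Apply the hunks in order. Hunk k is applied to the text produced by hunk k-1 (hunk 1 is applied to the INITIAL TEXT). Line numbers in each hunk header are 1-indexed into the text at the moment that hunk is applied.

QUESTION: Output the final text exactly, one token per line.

Hunk 1: at line 1 remove [ehl,eep,teuv] add [cmjv,cird,wvfr] -> 7 lines: lbn nxcgn cmjv cird wvfr vkl nnzql
Hunk 2: at line 3 remove [cird] add [oxp] -> 7 lines: lbn nxcgn cmjv oxp wvfr vkl nnzql
Hunk 3: at line 4 remove [wvfr,vkl] add [ujgkh,hyh] -> 7 lines: lbn nxcgn cmjv oxp ujgkh hyh nnzql
Hunk 4: at line 1 remove [cmjv,oxp] add [rtphl,kvnbv] -> 7 lines: lbn nxcgn rtphl kvnbv ujgkh hyh nnzql
Hunk 5: at line 1 remove [rtphl,kvnbv,ujgkh] add [jab,cjibr,ahe] -> 7 lines: lbn nxcgn jab cjibr ahe hyh nnzql
Hunk 6: at line 3 remove [ahe] add [zek] -> 7 lines: lbn nxcgn jab cjibr zek hyh nnzql

Answer: lbn
nxcgn
jab
cjibr
zek
hyh
nnzql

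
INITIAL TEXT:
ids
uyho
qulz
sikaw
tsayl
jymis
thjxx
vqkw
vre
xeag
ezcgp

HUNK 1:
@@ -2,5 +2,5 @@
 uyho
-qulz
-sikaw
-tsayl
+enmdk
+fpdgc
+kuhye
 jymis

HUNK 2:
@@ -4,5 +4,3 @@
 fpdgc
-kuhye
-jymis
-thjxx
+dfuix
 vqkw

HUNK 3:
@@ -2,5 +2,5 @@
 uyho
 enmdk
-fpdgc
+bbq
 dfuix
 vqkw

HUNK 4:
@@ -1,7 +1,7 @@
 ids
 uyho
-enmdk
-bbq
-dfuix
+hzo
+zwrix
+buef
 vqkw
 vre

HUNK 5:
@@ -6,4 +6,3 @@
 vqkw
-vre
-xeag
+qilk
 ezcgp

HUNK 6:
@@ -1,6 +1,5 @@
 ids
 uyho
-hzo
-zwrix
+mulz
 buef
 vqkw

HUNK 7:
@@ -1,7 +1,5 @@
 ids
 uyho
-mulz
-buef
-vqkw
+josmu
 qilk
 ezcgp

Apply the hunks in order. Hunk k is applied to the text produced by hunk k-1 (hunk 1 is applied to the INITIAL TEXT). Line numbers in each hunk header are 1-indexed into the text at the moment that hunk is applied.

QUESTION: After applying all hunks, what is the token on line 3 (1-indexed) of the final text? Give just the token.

Hunk 1: at line 2 remove [qulz,sikaw,tsayl] add [enmdk,fpdgc,kuhye] -> 11 lines: ids uyho enmdk fpdgc kuhye jymis thjxx vqkw vre xeag ezcgp
Hunk 2: at line 4 remove [kuhye,jymis,thjxx] add [dfuix] -> 9 lines: ids uyho enmdk fpdgc dfuix vqkw vre xeag ezcgp
Hunk 3: at line 2 remove [fpdgc] add [bbq] -> 9 lines: ids uyho enmdk bbq dfuix vqkw vre xeag ezcgp
Hunk 4: at line 1 remove [enmdk,bbq,dfuix] add [hzo,zwrix,buef] -> 9 lines: ids uyho hzo zwrix buef vqkw vre xeag ezcgp
Hunk 5: at line 6 remove [vre,xeag] add [qilk] -> 8 lines: ids uyho hzo zwrix buef vqkw qilk ezcgp
Hunk 6: at line 1 remove [hzo,zwrix] add [mulz] -> 7 lines: ids uyho mulz buef vqkw qilk ezcgp
Hunk 7: at line 1 remove [mulz,buef,vqkw] add [josmu] -> 5 lines: ids uyho josmu qilk ezcgp
Final line 3: josmu

Answer: josmu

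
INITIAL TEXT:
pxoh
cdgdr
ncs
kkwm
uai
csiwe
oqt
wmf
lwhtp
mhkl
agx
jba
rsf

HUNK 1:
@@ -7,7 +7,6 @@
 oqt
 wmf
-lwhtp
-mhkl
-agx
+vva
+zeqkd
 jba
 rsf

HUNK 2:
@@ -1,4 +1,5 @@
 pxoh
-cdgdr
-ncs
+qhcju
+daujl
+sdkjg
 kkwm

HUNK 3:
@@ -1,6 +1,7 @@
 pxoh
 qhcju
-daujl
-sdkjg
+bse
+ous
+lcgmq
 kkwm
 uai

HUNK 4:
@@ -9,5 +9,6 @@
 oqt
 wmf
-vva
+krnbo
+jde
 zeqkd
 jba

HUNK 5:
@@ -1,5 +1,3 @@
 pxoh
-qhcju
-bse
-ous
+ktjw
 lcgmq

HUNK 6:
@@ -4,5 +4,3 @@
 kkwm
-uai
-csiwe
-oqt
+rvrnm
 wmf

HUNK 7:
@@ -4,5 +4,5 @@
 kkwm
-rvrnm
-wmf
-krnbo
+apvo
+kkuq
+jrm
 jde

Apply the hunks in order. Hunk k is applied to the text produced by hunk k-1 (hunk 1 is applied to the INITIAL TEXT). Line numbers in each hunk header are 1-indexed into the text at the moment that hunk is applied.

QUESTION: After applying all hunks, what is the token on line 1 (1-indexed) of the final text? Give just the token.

Hunk 1: at line 7 remove [lwhtp,mhkl,agx] add [vva,zeqkd] -> 12 lines: pxoh cdgdr ncs kkwm uai csiwe oqt wmf vva zeqkd jba rsf
Hunk 2: at line 1 remove [cdgdr,ncs] add [qhcju,daujl,sdkjg] -> 13 lines: pxoh qhcju daujl sdkjg kkwm uai csiwe oqt wmf vva zeqkd jba rsf
Hunk 3: at line 1 remove [daujl,sdkjg] add [bse,ous,lcgmq] -> 14 lines: pxoh qhcju bse ous lcgmq kkwm uai csiwe oqt wmf vva zeqkd jba rsf
Hunk 4: at line 9 remove [vva] add [krnbo,jde] -> 15 lines: pxoh qhcju bse ous lcgmq kkwm uai csiwe oqt wmf krnbo jde zeqkd jba rsf
Hunk 5: at line 1 remove [qhcju,bse,ous] add [ktjw] -> 13 lines: pxoh ktjw lcgmq kkwm uai csiwe oqt wmf krnbo jde zeqkd jba rsf
Hunk 6: at line 4 remove [uai,csiwe,oqt] add [rvrnm] -> 11 lines: pxoh ktjw lcgmq kkwm rvrnm wmf krnbo jde zeqkd jba rsf
Hunk 7: at line 4 remove [rvrnm,wmf,krnbo] add [apvo,kkuq,jrm] -> 11 lines: pxoh ktjw lcgmq kkwm apvo kkuq jrm jde zeqkd jba rsf
Final line 1: pxoh

Answer: pxoh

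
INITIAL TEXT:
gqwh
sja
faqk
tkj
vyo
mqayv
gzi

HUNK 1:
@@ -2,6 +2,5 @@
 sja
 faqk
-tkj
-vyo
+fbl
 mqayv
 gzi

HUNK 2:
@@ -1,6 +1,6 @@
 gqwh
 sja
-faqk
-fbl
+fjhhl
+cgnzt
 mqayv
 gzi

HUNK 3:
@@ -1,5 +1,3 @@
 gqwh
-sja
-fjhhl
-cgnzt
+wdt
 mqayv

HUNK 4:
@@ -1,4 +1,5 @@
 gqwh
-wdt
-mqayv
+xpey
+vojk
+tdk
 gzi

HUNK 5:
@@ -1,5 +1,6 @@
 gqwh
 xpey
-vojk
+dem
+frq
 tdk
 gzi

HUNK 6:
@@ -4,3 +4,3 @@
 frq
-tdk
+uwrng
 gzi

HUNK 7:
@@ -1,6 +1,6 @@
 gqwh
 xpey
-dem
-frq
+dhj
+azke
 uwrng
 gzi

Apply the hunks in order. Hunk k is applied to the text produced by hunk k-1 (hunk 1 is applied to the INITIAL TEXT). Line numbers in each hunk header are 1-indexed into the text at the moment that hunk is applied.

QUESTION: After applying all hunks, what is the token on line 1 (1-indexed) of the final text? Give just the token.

Hunk 1: at line 2 remove [tkj,vyo] add [fbl] -> 6 lines: gqwh sja faqk fbl mqayv gzi
Hunk 2: at line 1 remove [faqk,fbl] add [fjhhl,cgnzt] -> 6 lines: gqwh sja fjhhl cgnzt mqayv gzi
Hunk 3: at line 1 remove [sja,fjhhl,cgnzt] add [wdt] -> 4 lines: gqwh wdt mqayv gzi
Hunk 4: at line 1 remove [wdt,mqayv] add [xpey,vojk,tdk] -> 5 lines: gqwh xpey vojk tdk gzi
Hunk 5: at line 1 remove [vojk] add [dem,frq] -> 6 lines: gqwh xpey dem frq tdk gzi
Hunk 6: at line 4 remove [tdk] add [uwrng] -> 6 lines: gqwh xpey dem frq uwrng gzi
Hunk 7: at line 1 remove [dem,frq] add [dhj,azke] -> 6 lines: gqwh xpey dhj azke uwrng gzi
Final line 1: gqwh

Answer: gqwh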